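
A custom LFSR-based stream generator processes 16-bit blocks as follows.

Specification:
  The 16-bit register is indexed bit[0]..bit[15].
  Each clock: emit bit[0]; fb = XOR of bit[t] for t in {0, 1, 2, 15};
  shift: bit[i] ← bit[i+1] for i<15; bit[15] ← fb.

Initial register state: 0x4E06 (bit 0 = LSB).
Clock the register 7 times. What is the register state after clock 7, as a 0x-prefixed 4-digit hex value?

0xF89C

reg_0 = 0x4E06
clock 1: out=0, reg = 0x2703
clock 2: out=1, reg = 0x1381
clock 3: out=1, reg = 0x89C0
clock 4: out=0, reg = 0xC4E0
clock 5: out=0, reg = 0xE270
clock 6: out=0, reg = 0xF138
clock 7: out=0, reg = 0xF89C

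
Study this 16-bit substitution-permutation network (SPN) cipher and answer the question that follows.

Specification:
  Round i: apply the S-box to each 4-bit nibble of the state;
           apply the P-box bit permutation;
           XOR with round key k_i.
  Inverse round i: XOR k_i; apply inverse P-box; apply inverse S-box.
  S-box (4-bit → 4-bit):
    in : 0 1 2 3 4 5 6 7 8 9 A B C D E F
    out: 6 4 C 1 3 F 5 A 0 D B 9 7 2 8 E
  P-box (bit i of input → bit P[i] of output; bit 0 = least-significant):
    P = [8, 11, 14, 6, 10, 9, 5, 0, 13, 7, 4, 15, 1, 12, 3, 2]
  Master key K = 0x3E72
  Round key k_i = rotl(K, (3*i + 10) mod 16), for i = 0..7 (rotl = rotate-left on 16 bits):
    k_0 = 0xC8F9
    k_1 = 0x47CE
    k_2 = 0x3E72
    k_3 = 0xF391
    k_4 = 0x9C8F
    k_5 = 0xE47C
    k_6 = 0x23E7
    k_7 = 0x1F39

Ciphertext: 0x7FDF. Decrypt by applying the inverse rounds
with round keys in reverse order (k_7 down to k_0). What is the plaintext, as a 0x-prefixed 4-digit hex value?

0x8D84

s_0 = ciphertext = 0x7FDF
s_1 = InvRound(s_0, k_7) = 0xB412
s_2 = InvRound(s_1, k_6) = 0x7F5B
s_3 = InvRound(s_2, k_5) = 0xAEF4
s_4 = InvRound(s_3, k_4) = 0xC6FE
s_5 = InvRound(s_4, k_3) = 0x539B
s_6 = InvRound(s_5, k_2) = 0x1495
s_7 = InvRound(s_6, k_1) = 0xC179
s_8 = InvRound(s_7, k_0) = 0x8D84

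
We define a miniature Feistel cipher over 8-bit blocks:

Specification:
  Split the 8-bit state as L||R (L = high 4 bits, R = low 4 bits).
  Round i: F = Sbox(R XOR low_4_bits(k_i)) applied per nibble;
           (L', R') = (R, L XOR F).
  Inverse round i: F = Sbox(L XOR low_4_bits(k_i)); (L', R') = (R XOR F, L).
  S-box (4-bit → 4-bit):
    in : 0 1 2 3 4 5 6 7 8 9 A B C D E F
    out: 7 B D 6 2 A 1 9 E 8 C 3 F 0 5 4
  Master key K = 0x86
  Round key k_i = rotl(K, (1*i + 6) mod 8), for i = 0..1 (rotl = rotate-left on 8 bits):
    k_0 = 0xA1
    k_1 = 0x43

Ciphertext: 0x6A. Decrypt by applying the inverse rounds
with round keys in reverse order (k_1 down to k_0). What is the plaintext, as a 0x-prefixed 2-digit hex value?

s_0 = ciphertext = 0x6A
s_1 = InvRound(s_0, k_1) = 0x06
s_2 = InvRound(s_1, k_0) = 0xD0

0xD0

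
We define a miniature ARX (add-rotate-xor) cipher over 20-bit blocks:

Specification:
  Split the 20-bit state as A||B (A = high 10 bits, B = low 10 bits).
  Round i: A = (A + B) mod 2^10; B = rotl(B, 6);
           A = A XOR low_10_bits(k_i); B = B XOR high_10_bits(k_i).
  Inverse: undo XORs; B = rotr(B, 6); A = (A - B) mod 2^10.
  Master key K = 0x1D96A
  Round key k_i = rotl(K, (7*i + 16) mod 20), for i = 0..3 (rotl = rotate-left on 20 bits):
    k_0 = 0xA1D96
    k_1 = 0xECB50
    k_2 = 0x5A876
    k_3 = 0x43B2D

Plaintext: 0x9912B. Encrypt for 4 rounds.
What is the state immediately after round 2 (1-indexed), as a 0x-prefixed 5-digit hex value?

s_0 = plaintext = 0x9912B
s_1 = Round(s_0, k_0) = 0x86455
s_2 = Round(s_1, k_1) = 0x4FAF7
s_3 = Round(s_2, k_2) = 0x10C85
s_4 = Round(s_3, k_3) = 0xF9446

0x4FAF7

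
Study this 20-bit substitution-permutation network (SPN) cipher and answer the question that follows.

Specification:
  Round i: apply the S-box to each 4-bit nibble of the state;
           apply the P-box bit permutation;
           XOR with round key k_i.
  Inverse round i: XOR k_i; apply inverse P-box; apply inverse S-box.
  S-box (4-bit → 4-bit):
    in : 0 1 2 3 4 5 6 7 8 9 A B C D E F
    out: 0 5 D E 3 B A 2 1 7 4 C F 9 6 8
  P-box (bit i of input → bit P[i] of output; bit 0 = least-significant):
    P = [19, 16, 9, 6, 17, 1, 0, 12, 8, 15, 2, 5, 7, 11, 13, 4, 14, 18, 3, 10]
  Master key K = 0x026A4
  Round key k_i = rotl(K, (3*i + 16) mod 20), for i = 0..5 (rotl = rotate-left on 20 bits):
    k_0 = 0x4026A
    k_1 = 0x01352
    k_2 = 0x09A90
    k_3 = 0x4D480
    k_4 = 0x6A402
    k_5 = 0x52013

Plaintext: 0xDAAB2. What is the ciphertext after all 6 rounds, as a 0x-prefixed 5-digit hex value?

0x24E2D

s_0 = plaintext = 0xDAAB2
s_1 = Round(s_0, k_0) = 0xC742F
s_2 = Round(s_1, k_1) = 0x6CE1B
s_3 = Round(s_2, k_2) = 0x63445
s_4 = Round(s_3, k_3) = 0xB79D2
s_5 = Round(s_4, k_4) = 0xC3B4E
s_6 = Round(s_5, k_5) = 0x24E2D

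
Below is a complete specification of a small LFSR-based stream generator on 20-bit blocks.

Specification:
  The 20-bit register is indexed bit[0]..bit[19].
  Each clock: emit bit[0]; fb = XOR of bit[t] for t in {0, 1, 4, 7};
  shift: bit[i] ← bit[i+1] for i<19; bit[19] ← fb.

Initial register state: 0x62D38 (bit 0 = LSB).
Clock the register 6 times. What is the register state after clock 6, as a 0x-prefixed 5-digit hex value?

reg_0 = 0x62D38
clock 1: out=0, reg = 0xB169C
clock 2: out=0, reg = 0x58B4E
clock 3: out=0, reg = 0xAC5A7
clock 4: out=1, reg = 0xD62D3
clock 5: out=1, reg = 0x6B169
clock 6: out=1, reg = 0xB58B4

0xB58B4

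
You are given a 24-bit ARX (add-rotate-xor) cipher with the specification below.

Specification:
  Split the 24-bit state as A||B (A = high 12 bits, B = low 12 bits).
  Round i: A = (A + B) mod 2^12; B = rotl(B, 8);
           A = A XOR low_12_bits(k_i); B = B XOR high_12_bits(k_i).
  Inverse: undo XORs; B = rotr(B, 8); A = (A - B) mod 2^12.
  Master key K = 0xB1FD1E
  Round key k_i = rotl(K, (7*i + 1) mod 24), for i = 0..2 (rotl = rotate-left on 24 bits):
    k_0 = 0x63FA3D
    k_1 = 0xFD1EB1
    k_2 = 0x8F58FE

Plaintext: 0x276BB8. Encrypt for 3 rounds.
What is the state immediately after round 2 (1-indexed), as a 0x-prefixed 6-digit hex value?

s_0 = plaintext = 0x276BB8
s_1 = Round(s_0, k_0) = 0x413E84
s_2 = Round(s_1, k_1) = 0xC26B39
s_3 = Round(s_2, k_2) = 0xFA1146

0xC26B39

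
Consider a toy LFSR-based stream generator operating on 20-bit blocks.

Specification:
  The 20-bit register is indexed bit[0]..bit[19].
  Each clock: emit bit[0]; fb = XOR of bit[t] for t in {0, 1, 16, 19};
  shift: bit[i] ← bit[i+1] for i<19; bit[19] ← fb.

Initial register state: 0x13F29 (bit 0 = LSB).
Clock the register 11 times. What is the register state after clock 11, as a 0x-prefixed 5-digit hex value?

reg_0 = 0x13F29
clock 1: out=1, reg = 0x09F94
clock 2: out=0, reg = 0x04FCA
clock 3: out=0, reg = 0x827E5
clock 4: out=1, reg = 0x413F2
clock 5: out=0, reg = 0xA09F9
clock 6: out=1, reg = 0x504FC
clock 7: out=0, reg = 0xA827E
clock 8: out=0, reg = 0x5413F
clock 9: out=1, reg = 0xAA09F
clock 10: out=1, reg = 0xD504F
clock 11: out=1, reg = 0x6A827

0x6A827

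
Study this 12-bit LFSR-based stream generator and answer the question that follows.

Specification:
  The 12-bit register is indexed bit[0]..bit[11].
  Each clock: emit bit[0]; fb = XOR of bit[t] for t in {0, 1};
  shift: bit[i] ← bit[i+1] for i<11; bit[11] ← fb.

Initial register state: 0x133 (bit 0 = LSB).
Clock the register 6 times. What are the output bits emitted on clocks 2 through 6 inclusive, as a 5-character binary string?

10011

reg_0 = 0x133
clock 1: out=1, reg = 0x099
clock 2: out=1, reg = 0x84C
clock 3: out=0, reg = 0x426
clock 4: out=0, reg = 0xA13
clock 5: out=1, reg = 0x509
clock 6: out=1, reg = 0xA84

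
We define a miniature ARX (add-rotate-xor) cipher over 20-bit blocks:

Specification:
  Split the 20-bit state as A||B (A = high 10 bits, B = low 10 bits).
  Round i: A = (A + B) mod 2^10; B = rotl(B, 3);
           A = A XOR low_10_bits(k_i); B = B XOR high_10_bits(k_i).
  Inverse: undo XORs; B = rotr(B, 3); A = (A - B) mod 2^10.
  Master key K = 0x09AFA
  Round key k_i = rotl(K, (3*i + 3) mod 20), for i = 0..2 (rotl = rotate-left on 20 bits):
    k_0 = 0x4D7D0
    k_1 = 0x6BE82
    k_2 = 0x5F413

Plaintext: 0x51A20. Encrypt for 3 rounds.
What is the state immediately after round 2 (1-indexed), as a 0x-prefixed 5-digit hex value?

s_0 = plaintext = 0x51A20
s_1 = Round(s_0, k_0) = 0x2D831
s_2 = Round(s_1, k_1) = 0x99427
s_3 = Round(s_2, k_2) = 0xA7C45

0x99427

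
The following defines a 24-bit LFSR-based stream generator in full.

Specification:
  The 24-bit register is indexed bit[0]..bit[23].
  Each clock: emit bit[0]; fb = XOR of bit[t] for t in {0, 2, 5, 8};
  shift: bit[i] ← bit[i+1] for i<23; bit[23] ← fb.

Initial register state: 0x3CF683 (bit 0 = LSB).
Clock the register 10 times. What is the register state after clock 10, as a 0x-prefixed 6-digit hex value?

0x184F3D

reg_0 = 0x3CF683
clock 1: out=1, reg = 0x9E7B41
clock 2: out=1, reg = 0x4F3DA0
clock 3: out=0, reg = 0x279ED0
clock 4: out=0, reg = 0x13CF68
clock 5: out=0, reg = 0x09E7B4
clock 6: out=0, reg = 0x84F3DA
clock 7: out=0, reg = 0xC279ED
clock 8: out=1, reg = 0x613CF6
clock 9: out=0, reg = 0x309E7B
clock 10: out=1, reg = 0x184F3D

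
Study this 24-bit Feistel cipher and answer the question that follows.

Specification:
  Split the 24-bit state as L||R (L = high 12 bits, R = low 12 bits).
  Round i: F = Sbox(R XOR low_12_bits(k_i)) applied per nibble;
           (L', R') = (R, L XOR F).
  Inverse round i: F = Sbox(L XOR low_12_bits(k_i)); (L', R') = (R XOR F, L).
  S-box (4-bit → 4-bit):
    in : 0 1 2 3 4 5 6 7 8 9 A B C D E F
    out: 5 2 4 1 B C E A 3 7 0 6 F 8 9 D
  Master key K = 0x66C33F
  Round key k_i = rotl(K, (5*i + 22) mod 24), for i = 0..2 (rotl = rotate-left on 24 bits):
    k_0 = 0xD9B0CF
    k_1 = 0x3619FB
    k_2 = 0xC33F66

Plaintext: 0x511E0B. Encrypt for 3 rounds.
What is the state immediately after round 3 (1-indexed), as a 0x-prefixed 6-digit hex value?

s_0 = plaintext = 0x511E0B
s_1 = Round(s_0, k_0) = 0xE0BCEA
s_2 = Round(s_1, k_1) = 0xCEA229
s_3 = Round(s_2, k_2) = 0x229457

0x229457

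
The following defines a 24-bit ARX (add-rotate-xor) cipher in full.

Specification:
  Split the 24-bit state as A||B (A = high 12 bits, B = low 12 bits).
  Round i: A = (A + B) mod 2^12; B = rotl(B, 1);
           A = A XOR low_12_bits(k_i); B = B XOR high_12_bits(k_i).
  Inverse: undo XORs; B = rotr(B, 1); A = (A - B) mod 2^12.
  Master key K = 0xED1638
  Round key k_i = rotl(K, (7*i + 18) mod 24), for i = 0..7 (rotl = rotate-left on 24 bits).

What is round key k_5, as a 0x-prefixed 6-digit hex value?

K = 0xED1638
k_0 = rotl(K, (7*0+18) mod 24) = rotl(K, 18) = 0xE3B458
k_1 = rotl(K, (7*1+18) mod 24) = rotl(K, 1) = 0xDA2C71
k_2 = rotl(K, (7*2+18) mod 24) = rotl(K, 8) = 0x1638ED
k_3 = rotl(K, (7*3+18) mod 24) = rotl(K, 15) = 0x1C768B
k_4 = rotl(K, (7*4+18) mod 24) = rotl(K, 22) = 0x3B458E
k_5 = rotl(K, (7*5+18) mod 24) = rotl(K, 5) = 0xA2C71D

0xA2C71D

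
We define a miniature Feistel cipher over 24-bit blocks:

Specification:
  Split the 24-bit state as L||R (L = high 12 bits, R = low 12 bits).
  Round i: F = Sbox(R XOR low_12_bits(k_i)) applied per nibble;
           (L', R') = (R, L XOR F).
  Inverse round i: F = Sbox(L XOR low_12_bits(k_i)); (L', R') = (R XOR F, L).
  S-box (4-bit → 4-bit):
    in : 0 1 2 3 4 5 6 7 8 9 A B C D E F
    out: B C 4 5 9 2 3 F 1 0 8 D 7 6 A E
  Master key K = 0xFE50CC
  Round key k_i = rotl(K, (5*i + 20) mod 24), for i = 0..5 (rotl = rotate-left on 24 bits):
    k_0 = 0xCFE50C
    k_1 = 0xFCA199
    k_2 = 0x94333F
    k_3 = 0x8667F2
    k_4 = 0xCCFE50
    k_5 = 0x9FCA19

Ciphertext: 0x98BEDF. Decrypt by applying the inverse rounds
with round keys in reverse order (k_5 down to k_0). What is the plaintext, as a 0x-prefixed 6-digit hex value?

0xE9A5D2

s_0 = ciphertext = 0x98BEDF
s_1 = InvRound(s_0, k_5) = 0xBDB98B
s_2 = InvRound(s_1, k_4) = 0xB96BDB
s_3 = InvRound(s_2, k_3) = 0xCE2B96
s_4 = InvRound(s_3, k_2) = 0x5F0CE2
s_5 = InvRound(s_4, k_1) = 0x5D25F0
s_6 = InvRound(s_5, k_0) = 0xE9A5D2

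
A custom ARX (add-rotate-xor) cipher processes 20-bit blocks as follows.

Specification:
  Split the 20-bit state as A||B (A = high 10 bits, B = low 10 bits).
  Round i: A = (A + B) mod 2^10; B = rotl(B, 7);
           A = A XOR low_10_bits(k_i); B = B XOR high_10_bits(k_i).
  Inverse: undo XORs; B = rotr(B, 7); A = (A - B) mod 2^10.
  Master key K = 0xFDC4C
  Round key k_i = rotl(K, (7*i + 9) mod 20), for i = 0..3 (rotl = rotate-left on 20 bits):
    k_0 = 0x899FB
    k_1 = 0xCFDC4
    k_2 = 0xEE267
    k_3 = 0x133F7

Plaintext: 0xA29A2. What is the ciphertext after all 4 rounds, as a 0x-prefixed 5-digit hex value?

0x25DE2

s_0 = plaintext = 0xA29A2
s_1 = Round(s_0, k_0) = 0x75F12
s_2 = Round(s_1, k_1) = 0x4B65D
s_3 = Round(s_2, k_2) = 0x7B573
s_4 = Round(s_3, k_3) = 0x25DE2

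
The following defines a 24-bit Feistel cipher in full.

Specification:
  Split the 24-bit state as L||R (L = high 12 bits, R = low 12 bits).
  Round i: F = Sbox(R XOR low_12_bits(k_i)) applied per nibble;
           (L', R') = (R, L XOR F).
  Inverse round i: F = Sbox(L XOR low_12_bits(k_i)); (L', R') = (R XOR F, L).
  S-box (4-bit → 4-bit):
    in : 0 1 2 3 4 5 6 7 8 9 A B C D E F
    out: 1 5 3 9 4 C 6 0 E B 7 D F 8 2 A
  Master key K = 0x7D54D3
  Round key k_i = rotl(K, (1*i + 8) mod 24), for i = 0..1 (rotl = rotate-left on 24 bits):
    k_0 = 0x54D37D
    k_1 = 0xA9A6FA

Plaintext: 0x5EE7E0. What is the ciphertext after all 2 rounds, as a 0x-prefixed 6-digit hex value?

s_0 = plaintext = 0x5EE7E0
s_1 = Round(s_0, k_0) = 0x7E0156
s_2 = Round(s_1, k_1) = 0x15679F

0x15679F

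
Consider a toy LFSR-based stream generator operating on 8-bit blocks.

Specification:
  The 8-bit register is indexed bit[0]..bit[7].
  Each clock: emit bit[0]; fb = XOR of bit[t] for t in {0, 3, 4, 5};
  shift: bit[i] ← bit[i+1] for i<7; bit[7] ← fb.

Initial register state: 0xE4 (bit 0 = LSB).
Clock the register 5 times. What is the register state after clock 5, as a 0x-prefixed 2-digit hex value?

0x4F

reg_0 = 0xE4
clock 1: out=0, reg = 0xF2
clock 2: out=0, reg = 0x79
clock 3: out=1, reg = 0x3C
clock 4: out=0, reg = 0x9E
clock 5: out=0, reg = 0x4F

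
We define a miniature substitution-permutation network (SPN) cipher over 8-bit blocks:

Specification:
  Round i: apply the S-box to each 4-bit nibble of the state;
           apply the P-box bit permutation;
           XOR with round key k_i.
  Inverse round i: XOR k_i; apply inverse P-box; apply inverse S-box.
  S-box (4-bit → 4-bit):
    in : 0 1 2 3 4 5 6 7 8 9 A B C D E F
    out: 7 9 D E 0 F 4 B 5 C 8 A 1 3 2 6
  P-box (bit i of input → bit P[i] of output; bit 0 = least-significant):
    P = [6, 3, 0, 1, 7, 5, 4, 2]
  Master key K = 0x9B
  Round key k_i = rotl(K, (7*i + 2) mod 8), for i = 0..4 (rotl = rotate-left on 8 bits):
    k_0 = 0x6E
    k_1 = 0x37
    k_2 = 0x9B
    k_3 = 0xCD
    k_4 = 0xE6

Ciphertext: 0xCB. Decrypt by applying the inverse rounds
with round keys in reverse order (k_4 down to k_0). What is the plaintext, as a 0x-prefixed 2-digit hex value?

s_0 = ciphertext = 0xCB
s_1 = InvRound(s_0, k_4) = 0xBF
s_2 = InvRound(s_1, k_3) = 0xF1
s_3 = InvRound(s_2, k_2) = 0xE7
s_4 = InvRound(s_3, k_1) = 0x8C
s_5 = InvRound(s_4, k_0) = 0xD1

0xD1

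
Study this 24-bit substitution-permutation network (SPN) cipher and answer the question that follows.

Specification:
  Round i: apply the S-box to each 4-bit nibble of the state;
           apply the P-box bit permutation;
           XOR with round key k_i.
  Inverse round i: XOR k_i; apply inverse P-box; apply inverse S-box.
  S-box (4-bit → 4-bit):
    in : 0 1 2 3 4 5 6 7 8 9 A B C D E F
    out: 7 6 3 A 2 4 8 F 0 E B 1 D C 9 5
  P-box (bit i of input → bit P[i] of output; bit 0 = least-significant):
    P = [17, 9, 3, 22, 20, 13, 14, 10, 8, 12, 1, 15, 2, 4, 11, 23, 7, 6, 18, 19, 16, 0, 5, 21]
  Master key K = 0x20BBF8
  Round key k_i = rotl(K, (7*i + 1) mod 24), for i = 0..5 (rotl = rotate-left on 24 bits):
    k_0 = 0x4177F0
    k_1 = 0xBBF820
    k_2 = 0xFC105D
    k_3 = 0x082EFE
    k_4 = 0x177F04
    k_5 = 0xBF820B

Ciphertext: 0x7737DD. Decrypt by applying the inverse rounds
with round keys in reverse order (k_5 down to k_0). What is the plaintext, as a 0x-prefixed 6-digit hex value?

0x755F96

s_0 = ciphertext = 0x7737DD
s_1 = InvRound(s_0, k_5) = 0x8AA736
s_2 = InvRound(s_1, k_4) = 0xFD99F8
s_3 = InvRound(s_2, k_3) = 0xE5E7A3
s_4 = InvRound(s_3, k_2) = 0xFA2771
s_5 = InvRound(s_4, k_1) = 0x241AD3
s_6 = InvRound(s_5, k_0) = 0x755F96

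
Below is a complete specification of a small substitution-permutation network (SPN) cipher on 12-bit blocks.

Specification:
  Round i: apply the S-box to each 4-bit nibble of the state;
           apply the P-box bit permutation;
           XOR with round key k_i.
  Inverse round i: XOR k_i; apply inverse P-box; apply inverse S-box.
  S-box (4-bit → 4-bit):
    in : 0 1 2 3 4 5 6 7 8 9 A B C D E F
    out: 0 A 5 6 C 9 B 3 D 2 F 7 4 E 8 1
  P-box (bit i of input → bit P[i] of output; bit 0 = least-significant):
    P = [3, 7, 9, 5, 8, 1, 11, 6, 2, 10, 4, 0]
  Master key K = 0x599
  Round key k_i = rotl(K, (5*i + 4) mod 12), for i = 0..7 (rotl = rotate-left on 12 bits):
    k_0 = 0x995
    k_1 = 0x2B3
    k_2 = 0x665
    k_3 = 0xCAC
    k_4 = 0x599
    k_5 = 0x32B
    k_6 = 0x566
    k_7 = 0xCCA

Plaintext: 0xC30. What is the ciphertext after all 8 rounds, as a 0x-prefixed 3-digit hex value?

0xBBC

s_0 = plaintext = 0xC30
s_1 = Round(s_0, k_0) = 0x187
s_2 = Round(s_1, k_1) = 0xF7A
s_3 = Round(s_2, k_2) = 0x5CB
s_4 = Round(s_3, k_3) = 0x621
s_5 = Round(s_4, k_4) = 0x83C
s_6 = Round(s_5, k_5) = 0x93C
s_7 = Round(s_6, k_6) = 0xB64
s_8 = Round(s_7, k_7) = 0xBBC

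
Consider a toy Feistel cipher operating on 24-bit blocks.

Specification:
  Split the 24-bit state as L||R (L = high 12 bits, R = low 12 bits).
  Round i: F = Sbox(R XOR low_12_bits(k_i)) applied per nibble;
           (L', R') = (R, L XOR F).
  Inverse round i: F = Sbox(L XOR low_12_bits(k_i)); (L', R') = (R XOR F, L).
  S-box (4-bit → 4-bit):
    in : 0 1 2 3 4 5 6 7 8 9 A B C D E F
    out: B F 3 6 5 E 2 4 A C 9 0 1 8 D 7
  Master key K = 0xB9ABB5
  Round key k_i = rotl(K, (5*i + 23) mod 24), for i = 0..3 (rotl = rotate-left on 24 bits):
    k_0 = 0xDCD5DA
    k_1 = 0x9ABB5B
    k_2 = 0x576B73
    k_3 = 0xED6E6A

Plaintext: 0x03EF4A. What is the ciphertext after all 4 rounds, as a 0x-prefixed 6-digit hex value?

0xD60A6E

s_0 = plaintext = 0x03EF4A
s_1 = Round(s_0, k_0) = 0xF4A9F5
s_2 = Round(s_1, k_1) = 0x9F5CD7
s_3 = Round(s_2, k_2) = 0xCD7D60
s_4 = Round(s_3, k_3) = 0xD60A6E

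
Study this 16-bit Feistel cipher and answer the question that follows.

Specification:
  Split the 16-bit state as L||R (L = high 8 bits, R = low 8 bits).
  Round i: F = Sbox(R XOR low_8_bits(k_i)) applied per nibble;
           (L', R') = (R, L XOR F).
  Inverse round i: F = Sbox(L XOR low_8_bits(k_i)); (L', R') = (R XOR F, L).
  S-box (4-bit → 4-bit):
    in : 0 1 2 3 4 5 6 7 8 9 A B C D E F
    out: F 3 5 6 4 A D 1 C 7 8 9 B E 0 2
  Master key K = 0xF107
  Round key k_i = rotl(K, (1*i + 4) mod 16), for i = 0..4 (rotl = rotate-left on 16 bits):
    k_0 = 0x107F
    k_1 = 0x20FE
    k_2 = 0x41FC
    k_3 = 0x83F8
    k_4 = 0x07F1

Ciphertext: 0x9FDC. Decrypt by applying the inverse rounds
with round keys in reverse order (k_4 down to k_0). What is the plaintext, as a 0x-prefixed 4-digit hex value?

s_0 = ciphertext = 0x9FDC
s_1 = InvRound(s_0, k_4) = 0x0C9F
s_2 = InvRound(s_1, k_3) = 0xBB0C
s_3 = InvRound(s_2, k_2) = 0x4DBB
s_4 = InvRound(s_3, k_1) = 0x2D4D
s_5 = InvRound(s_4, k_0) = 0xE82D

0xE82D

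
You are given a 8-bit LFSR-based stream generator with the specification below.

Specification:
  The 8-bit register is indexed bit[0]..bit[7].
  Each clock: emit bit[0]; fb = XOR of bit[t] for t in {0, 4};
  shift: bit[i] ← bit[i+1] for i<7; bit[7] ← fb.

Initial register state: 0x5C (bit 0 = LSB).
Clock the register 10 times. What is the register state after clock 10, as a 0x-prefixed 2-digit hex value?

0x72

reg_0 = 0x5C
clock 1: out=0, reg = 0xAE
clock 2: out=0, reg = 0x57
clock 3: out=1, reg = 0x2B
clock 4: out=1, reg = 0x95
clock 5: out=1, reg = 0x4A
clock 6: out=0, reg = 0x25
clock 7: out=1, reg = 0x92
clock 8: out=0, reg = 0xC9
clock 9: out=1, reg = 0xE4
clock 10: out=0, reg = 0x72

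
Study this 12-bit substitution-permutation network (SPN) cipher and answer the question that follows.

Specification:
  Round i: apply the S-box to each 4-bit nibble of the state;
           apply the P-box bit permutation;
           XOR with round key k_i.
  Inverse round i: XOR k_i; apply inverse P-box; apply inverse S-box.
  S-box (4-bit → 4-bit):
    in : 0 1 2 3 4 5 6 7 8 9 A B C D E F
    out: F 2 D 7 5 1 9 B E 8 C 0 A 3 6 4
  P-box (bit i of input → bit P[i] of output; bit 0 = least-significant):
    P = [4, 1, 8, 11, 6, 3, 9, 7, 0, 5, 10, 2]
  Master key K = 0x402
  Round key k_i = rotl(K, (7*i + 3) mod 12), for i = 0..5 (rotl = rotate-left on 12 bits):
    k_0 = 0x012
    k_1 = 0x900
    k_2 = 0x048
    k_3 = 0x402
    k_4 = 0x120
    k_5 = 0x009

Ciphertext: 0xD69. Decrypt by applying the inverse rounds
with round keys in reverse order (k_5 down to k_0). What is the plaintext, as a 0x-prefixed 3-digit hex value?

s_0 = ciphertext = 0xD69
s_1 = InvRound(s_0, k_5) = 0xE5A
s_2 = InvRound(s_1, k_4) = 0xE30
s_3 = InvRound(s_2, k_3) = 0x1F7
s_4 = InvRound(s_3, k_2) = 0x7C3
s_5 = InvRound(s_4, k_1) = 0x42C
s_6 = InvRound(s_5, k_0) = 0x81D

0x81D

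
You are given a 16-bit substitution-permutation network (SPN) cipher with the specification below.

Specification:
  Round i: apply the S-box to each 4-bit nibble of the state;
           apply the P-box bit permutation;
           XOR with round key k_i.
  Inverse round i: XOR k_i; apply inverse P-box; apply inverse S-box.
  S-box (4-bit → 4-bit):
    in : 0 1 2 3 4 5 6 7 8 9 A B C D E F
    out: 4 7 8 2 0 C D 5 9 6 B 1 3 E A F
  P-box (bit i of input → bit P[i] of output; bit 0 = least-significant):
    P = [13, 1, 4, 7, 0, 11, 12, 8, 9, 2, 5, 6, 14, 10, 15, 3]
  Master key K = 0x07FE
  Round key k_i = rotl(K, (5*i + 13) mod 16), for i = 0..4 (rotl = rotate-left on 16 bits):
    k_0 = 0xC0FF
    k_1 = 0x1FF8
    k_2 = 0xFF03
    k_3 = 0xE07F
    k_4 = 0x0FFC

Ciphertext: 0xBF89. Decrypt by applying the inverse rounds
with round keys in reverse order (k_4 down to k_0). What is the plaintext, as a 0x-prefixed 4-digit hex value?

0xF94C

s_0 = ciphertext = 0xBF89
s_1 = InvRound(s_0, k_4) = 0x0D77
s_2 = InvRound(s_1, k_3) = 0xF4EB
s_3 = InvRound(s_2, k_2) = 0x26E2
s_4 = InvRound(s_3, k_1) = 0x24D1
s_5 = InvRound(s_4, k_0) = 0xF94C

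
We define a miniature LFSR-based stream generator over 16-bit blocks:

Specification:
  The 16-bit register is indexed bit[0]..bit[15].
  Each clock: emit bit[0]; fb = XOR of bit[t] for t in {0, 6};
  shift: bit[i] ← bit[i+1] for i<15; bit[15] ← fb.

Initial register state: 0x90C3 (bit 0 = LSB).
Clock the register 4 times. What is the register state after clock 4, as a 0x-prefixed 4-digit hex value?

reg_0 = 0x90C3
clock 1: out=1, reg = 0x4861
clock 2: out=1, reg = 0x2430
clock 3: out=0, reg = 0x1218
clock 4: out=0, reg = 0x090C

0x090C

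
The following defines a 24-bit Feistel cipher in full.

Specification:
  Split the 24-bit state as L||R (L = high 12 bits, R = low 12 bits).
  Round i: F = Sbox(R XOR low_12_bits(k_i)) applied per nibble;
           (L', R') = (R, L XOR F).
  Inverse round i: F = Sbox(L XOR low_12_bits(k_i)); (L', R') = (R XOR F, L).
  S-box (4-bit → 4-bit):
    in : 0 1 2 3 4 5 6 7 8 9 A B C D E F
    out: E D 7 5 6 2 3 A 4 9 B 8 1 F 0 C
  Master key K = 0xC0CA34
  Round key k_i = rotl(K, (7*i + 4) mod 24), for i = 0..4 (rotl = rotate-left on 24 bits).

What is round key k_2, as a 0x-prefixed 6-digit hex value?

0xD30328

K = 0xC0CA34
k_0 = rotl(K, (7*0+4) mod 24) = rotl(K, 4) = 0x0CA34C
k_1 = rotl(K, (7*1+4) mod 24) = rotl(K, 11) = 0x51A606
k_2 = rotl(K, (7*2+4) mod 24) = rotl(K, 18) = 0xD30328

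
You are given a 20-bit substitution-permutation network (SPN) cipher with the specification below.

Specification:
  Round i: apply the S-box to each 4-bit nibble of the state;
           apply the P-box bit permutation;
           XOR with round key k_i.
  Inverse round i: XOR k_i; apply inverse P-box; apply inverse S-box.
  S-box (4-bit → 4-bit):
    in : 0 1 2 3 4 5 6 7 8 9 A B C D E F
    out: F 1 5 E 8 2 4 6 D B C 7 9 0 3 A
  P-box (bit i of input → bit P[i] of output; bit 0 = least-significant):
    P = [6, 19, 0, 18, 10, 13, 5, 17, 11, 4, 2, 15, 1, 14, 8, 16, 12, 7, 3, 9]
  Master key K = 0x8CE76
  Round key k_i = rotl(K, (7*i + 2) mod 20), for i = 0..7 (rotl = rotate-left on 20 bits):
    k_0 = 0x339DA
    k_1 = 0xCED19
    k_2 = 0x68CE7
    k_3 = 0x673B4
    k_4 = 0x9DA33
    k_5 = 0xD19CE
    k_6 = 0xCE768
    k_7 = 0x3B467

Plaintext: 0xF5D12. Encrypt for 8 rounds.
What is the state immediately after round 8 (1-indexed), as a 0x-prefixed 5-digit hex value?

0xA1D45

s_0 = plaintext = 0xF5D12
s_1 = Round(s_0, k_0) = 0x37F1B
s_2 = Round(s_1, k_1) = 0x42AC0
s_3 = Round(s_2, k_2) = 0x80BA0
s_4 = Round(s_3, k_3) = 0x928CB
s_5 = Round(s_4, k_4) = 0x345F4
s_6 = Round(s_5, k_5) = 0xA3B56
s_7 = Round(s_6, k_6) = 0xD8C75
s_8 = Round(s_7, k_7) = 0xA1D45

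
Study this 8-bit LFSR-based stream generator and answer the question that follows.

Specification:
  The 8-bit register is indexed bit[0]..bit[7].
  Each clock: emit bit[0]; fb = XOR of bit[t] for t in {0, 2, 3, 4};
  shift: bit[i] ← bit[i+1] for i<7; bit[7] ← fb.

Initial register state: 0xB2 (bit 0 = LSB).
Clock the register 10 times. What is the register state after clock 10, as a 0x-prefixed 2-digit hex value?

reg_0 = 0xB2
clock 1: out=0, reg = 0xD9
clock 2: out=1, reg = 0xEC
clock 3: out=0, reg = 0x76
clock 4: out=0, reg = 0x3B
clock 5: out=1, reg = 0x9D
clock 6: out=1, reg = 0x4E
clock 7: out=0, reg = 0x27
clock 8: out=1, reg = 0x13
clock 9: out=1, reg = 0x09
clock 10: out=1, reg = 0x04

0x04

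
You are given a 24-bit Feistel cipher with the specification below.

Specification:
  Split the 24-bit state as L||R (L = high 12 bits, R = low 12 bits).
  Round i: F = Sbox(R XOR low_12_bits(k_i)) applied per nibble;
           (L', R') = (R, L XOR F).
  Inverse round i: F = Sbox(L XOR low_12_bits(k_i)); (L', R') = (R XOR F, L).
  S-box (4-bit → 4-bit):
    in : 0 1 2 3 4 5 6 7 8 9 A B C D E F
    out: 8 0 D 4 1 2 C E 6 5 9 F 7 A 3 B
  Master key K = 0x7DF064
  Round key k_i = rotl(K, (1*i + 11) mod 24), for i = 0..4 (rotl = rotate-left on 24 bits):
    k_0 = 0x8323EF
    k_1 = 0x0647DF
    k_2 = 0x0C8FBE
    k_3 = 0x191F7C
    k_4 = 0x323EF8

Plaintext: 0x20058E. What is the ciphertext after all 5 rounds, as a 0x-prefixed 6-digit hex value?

0x931BFA

s_0 = plaintext = 0x20058E
s_1 = Round(s_0, k_0) = 0x58EEC0
s_2 = Round(s_1, k_1) = 0xEC0085
s_3 = Round(s_2, k_2) = 0x08558F
s_4 = Round(s_3, k_3) = 0x58F931
s_5 = Round(s_4, k_4) = 0x931BFA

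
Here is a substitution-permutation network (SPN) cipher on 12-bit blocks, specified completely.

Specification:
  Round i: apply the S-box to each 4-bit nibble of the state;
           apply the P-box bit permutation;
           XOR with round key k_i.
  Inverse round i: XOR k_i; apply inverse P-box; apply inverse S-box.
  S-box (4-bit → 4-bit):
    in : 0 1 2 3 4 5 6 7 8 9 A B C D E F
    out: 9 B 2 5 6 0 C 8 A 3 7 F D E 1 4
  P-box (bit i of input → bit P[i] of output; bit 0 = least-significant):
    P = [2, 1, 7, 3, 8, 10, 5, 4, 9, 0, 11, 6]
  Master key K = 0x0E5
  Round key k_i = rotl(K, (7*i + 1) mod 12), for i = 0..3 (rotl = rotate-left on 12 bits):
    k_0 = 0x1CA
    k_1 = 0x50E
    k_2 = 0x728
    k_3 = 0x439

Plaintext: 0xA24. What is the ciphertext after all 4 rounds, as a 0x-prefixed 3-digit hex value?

s_0 = plaintext = 0xA24
s_1 = Round(s_0, k_0) = 0xF49
s_2 = Round(s_1, k_1) = 0x928
s_3 = Round(s_2, k_2) = 0x123
s_4 = Round(s_3, k_3) = 0x2FC

0x2FC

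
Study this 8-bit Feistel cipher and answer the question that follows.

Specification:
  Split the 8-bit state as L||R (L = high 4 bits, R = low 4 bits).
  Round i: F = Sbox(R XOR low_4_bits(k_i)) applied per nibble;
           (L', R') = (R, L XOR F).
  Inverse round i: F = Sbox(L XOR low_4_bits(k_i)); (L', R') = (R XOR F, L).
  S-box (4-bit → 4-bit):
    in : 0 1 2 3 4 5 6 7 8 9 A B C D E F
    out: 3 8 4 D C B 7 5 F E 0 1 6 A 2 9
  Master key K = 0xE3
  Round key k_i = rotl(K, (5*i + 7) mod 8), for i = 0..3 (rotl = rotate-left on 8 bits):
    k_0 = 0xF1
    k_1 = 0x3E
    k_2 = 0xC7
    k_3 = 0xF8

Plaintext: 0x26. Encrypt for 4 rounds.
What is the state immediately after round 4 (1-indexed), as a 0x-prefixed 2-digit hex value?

0xEF

s_0 = plaintext = 0x26
s_1 = Round(s_0, k_0) = 0x67
s_2 = Round(s_1, k_1) = 0x78
s_3 = Round(s_2, k_2) = 0x8E
s_4 = Round(s_3, k_3) = 0xEF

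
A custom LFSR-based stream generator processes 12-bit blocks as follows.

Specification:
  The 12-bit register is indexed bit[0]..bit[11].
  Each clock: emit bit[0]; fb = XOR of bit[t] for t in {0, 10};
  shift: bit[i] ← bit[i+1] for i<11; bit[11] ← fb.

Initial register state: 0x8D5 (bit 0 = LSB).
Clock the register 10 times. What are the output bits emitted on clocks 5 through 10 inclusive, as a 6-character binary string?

reg_0 = 0x8D5
clock 1: out=1, reg = 0xC6A
clock 2: out=0, reg = 0xE35
clock 3: out=1, reg = 0x71A
clock 4: out=0, reg = 0xB8D
clock 5: out=1, reg = 0xDC6
clock 6: out=0, reg = 0xEE3
clock 7: out=1, reg = 0x771
clock 8: out=1, reg = 0x3B8
clock 9: out=0, reg = 0x1DC
clock 10: out=0, reg = 0x0EE

101100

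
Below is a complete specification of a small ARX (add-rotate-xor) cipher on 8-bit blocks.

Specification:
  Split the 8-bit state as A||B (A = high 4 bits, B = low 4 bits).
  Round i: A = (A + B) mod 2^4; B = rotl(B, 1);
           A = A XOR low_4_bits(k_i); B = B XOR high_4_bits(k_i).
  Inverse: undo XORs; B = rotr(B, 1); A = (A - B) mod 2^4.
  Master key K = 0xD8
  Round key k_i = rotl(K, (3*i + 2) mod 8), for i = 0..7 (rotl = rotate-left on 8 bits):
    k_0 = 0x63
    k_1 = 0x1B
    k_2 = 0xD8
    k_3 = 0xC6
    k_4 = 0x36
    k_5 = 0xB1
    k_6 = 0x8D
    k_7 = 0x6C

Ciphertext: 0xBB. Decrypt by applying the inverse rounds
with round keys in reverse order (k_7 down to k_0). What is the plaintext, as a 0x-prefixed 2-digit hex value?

s_0 = ciphertext = 0xBB
s_1 = InvRound(s_0, k_7) = 0x9E
s_2 = InvRound(s_1, k_6) = 0x13
s_3 = InvRound(s_2, k_5) = 0xC4
s_4 = InvRound(s_3, k_4) = 0xFB
s_5 = InvRound(s_4, k_3) = 0xEB
s_6 = InvRound(s_5, k_2) = 0x33
s_7 = InvRound(s_6, k_1) = 0x71
s_8 = InvRound(s_7, k_0) = 0x9B

0x9B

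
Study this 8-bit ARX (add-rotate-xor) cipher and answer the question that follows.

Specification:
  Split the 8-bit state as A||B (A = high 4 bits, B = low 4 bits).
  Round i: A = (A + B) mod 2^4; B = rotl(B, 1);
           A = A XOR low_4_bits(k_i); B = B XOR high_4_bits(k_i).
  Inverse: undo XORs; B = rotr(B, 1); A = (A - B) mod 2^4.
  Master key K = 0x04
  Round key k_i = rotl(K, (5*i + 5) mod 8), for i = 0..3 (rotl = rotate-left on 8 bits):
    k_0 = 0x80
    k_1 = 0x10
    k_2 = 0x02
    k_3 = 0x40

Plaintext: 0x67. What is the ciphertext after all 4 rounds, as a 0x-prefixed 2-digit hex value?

s_0 = plaintext = 0x67
s_1 = Round(s_0, k_0) = 0xD6
s_2 = Round(s_1, k_1) = 0x3D
s_3 = Round(s_2, k_2) = 0x2B
s_4 = Round(s_3, k_3) = 0xD3

0xD3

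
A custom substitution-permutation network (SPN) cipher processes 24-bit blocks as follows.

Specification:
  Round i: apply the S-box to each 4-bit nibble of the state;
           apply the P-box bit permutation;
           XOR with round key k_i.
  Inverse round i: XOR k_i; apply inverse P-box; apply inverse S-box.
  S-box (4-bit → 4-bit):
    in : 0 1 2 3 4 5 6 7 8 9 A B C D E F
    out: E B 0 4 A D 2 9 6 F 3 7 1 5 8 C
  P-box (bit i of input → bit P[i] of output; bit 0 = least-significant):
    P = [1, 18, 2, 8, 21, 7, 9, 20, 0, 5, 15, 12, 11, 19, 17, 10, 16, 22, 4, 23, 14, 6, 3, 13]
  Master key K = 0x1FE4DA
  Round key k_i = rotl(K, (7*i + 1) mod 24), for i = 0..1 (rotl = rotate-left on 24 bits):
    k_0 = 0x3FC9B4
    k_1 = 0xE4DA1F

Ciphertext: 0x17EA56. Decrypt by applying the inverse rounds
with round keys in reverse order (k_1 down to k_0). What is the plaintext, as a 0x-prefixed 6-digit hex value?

0x129F9B

s_0 = ciphertext = 0x17EA56
s_1 = InvRound(s_0, k_1) = 0x013772
s_2 = InvRound(s_1, k_0) = 0x129F9B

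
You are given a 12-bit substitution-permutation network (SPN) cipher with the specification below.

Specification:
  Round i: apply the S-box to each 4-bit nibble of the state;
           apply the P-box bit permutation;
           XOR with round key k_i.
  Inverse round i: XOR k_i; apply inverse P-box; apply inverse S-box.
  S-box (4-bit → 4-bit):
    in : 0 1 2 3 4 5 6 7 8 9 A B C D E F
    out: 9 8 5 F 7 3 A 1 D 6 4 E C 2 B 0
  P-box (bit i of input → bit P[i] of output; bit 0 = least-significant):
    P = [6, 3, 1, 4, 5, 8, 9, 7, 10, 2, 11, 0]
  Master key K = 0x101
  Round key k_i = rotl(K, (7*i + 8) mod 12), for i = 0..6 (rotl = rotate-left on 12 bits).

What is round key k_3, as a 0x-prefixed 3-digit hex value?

K = 0x101
k_0 = rotl(K, (7*0+8) mod 12) = rotl(K, 8) = 0x110
k_1 = rotl(K, (7*1+8) mod 12) = rotl(K, 3) = 0x808
k_2 = rotl(K, (7*2+8) mod 12) = rotl(K, 10) = 0x440
k_3 = rotl(K, (7*3+8) mod 12) = rotl(K, 5) = 0x022

0x022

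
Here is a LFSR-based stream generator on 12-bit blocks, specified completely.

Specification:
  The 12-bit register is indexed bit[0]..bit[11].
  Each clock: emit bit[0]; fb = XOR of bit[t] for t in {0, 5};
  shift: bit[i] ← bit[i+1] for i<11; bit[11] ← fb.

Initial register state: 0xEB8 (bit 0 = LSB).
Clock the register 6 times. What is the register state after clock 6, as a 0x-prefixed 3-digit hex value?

reg_0 = 0xEB8
clock 1: out=0, reg = 0xF5C
clock 2: out=0, reg = 0x7AE
clock 3: out=0, reg = 0xBD7
clock 4: out=1, reg = 0xDEB
clock 5: out=1, reg = 0x6F5
clock 6: out=1, reg = 0x37A

0x37A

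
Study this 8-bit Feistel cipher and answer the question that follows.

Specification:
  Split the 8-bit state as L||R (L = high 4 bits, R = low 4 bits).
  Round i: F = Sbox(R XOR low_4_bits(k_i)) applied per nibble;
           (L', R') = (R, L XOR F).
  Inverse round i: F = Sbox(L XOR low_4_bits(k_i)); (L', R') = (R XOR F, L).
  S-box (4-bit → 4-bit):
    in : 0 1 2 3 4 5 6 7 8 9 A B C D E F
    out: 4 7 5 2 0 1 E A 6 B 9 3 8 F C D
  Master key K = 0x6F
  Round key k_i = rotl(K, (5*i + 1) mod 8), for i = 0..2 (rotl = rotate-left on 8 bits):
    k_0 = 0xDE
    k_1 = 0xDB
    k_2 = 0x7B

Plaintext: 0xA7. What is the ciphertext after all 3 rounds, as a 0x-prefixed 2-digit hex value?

s_0 = plaintext = 0xA7
s_1 = Round(s_0, k_0) = 0x71
s_2 = Round(s_1, k_1) = 0x1E
s_3 = Round(s_2, k_2) = 0xE0

0xE0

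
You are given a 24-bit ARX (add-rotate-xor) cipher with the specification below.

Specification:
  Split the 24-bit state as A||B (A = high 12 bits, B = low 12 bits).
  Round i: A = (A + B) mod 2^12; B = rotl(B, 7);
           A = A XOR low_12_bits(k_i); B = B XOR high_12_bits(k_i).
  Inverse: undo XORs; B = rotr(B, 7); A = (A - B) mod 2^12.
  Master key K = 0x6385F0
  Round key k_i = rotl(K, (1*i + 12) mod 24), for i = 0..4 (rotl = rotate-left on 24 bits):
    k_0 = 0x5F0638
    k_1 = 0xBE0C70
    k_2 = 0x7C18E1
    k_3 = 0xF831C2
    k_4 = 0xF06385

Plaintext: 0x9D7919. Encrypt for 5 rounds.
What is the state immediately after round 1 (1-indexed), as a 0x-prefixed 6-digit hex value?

0x4C8938

s_0 = plaintext = 0x9D7919
s_1 = Round(s_0, k_0) = 0x4C8938
s_2 = Round(s_1, k_1) = 0x2707A9
s_3 = Round(s_2, k_2) = 0x2F837C
s_4 = Round(s_3, k_3) = 0x7B6198
s_5 = Round(s_4, k_4) = 0xACB30A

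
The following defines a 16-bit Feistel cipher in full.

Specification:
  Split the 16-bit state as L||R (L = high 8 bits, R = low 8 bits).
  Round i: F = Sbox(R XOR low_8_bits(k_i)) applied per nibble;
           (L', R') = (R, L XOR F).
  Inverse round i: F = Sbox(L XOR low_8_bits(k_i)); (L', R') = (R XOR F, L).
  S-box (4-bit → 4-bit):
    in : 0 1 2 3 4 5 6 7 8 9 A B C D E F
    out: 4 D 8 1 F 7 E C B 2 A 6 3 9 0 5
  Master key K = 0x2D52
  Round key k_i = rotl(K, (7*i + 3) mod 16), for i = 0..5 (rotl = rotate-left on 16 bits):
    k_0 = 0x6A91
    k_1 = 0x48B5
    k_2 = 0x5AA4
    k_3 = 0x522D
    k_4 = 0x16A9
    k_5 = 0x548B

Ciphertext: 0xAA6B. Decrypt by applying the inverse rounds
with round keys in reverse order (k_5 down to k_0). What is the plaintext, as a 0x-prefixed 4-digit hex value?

0xD35A

s_0 = ciphertext = 0xAA6B
s_1 = InvRound(s_0, k_5) = 0xE6AA
s_2 = InvRound(s_1, k_4) = 0x5FE6
s_3 = InvRound(s_2, k_3) = 0x2E5F
s_4 = InvRound(s_3, k_2) = 0xE52E
s_5 = InvRound(s_4, k_1) = 0x5AE5
s_6 = InvRound(s_5, k_0) = 0xD35A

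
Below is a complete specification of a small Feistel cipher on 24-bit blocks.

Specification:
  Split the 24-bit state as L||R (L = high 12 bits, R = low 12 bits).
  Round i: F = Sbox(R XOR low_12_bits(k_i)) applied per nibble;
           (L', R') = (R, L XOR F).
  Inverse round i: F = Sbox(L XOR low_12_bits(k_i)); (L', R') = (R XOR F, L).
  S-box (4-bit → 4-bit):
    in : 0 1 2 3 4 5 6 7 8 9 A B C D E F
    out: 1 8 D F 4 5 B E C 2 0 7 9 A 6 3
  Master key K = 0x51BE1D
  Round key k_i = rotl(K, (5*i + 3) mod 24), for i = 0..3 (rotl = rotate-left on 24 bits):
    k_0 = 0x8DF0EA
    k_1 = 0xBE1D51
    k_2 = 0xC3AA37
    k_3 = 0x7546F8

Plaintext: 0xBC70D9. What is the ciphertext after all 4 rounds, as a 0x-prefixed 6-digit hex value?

0xE61249

s_0 = plaintext = 0xBC70D9
s_1 = Round(s_0, k_0) = 0x0D9A38
s_2 = Round(s_1, k_1) = 0xA38E6B
s_3 = Round(s_2, k_2) = 0xE6BE61
s_4 = Round(s_3, k_3) = 0xE61249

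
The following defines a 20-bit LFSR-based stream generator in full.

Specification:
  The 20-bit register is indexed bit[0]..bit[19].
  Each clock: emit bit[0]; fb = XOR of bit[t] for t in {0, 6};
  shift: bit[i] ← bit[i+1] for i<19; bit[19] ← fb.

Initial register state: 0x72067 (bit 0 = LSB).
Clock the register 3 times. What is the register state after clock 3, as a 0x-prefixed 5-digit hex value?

0xCE40C

reg_0 = 0x72067
clock 1: out=1, reg = 0x39033
clock 2: out=1, reg = 0x9C819
clock 3: out=1, reg = 0xCE40C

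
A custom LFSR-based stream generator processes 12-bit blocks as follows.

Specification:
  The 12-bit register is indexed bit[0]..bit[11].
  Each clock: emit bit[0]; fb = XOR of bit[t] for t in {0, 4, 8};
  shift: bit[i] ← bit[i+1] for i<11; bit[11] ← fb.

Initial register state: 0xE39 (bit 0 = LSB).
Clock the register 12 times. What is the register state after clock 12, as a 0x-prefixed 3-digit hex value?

0x394

reg_0 = 0xE39
clock 1: out=1, reg = 0x71C
clock 2: out=0, reg = 0x38E
clock 3: out=0, reg = 0x9C7
clock 4: out=1, reg = 0x4E3
clock 5: out=1, reg = 0xA71
clock 6: out=1, reg = 0x538
clock 7: out=0, reg = 0x29C
clock 8: out=0, reg = 0x94E
clock 9: out=0, reg = 0xCA7
clock 10: out=1, reg = 0xE53
clock 11: out=1, reg = 0x729
clock 12: out=1, reg = 0x394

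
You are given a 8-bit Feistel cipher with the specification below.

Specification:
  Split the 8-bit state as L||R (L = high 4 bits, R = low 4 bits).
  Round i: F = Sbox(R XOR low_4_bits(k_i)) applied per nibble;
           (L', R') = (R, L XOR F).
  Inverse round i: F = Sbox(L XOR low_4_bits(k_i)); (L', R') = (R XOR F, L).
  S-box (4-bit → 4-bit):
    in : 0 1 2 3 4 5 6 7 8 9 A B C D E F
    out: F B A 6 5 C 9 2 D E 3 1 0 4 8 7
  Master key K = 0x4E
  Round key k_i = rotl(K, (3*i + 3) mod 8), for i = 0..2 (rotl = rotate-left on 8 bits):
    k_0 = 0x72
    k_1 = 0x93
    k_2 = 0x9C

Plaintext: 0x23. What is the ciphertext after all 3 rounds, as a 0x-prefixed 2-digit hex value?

0x09

s_0 = plaintext = 0x23
s_1 = Round(s_0, k_0) = 0x39
s_2 = Round(s_1, k_1) = 0x90
s_3 = Round(s_2, k_2) = 0x09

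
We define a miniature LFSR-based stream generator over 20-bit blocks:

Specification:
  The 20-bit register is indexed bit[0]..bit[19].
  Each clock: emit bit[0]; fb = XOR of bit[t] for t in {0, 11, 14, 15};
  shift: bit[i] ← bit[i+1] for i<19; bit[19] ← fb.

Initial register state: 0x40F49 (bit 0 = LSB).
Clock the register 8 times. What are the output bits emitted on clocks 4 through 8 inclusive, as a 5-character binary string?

reg_0 = 0x40F49
clock 1: out=1, reg = 0x207A4
clock 2: out=0, reg = 0x103D2
clock 3: out=0, reg = 0x081E9
clock 4: out=1, reg = 0x040F4
clock 5: out=0, reg = 0x8207A
clock 6: out=0, reg = 0x4103D
clock 7: out=1, reg = 0xA081E
clock 8: out=0, reg = 0xD040F

10010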